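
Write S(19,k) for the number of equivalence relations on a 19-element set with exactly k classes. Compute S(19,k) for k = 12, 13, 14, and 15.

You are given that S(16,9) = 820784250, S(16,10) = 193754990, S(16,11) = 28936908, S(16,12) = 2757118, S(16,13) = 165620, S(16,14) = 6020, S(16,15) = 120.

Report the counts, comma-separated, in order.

r17: T_17,10=10×193754990+820784250=2758334150; T_17,11=11×28936908+193754990=512060978; T_17,12=12×2757118+28936908=62022324; T_17,13=13×165620+2757118=4910178; T_17,14=14×6020+165620=249900; T_17,15=15×120+6020=7820
r18: T_18,11=11×512060978+2758334150=8391004908; T_18,12=12×62022324+512060978=1256328866; T_18,13=13×4910178+62022324=125854638; T_18,14=14×249900+4910178=8408778; T_18,15=15×7820+249900=367200
r19: T_19,12=12×1256328866+8391004908=23466951300; T_19,13=13×125854638+1256328866=2892439160; T_19,14=14×8408778+125854638=243577530; T_19,15=15×367200+8408778=13916778
Read S(19,12) = 23466951300, S(19,13) = 2892439160, S(19,14) = 243577530, S(19,15) = 13916778.

23466951300, 2892439160, 243577530, 13916778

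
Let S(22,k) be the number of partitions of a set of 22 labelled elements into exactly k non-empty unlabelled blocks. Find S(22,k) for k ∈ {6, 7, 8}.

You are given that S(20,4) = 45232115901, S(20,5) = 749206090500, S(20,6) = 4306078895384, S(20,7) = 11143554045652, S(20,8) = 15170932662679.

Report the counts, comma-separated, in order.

[21] T[21,5]:5*749206090500+45232115901=3791262568401 · T[21,6]:6*4306078895384+749206090500=26585679462804 · T[21,7]:7*11143554045652+4306078895384=82310957214948 · T[21,8]:8*15170932662679+11143554045652=132511015347084
[22] T[22,6]:6*26585679462804+3791262568401=163305339345225 · T[22,7]:7*82310957214948+26585679462804=602762379967440 · T[22,8]:8*132511015347084+82310957214948=1142399079991620
Read S(22,6) = 163305339345225, S(22,7) = 602762379967440, S(22,8) = 1142399079991620.

163305339345225, 602762379967440, 1142399079991620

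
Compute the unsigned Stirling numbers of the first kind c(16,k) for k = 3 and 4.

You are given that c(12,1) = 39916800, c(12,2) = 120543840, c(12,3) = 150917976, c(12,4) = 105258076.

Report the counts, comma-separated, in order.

6165817614720, 5056995703824

@13  (13,1):39916800·12+0→479001600, (13,2):120543840·12+39916800→1486442880, (13,3):150917976·12+120543840→1931559552, (13,4):105258076·12+150917976→1414014888
@14  (14,1):479001600·13+0→6227020800, (14,2):1486442880·13+479001600→19802759040, (14,3):1931559552·13+1486442880→26596717056, (14,4):1414014888·13+1931559552→20313753096
@15  (15,2):19802759040·14+6227020800→283465647360, (15,3):26596717056·14+19802759040→392156797824, (15,4):20313753096·14+26596717056→310989260400
@16  (16,3):392156797824·15+283465647360→6165817614720, (16,4):310989260400·15+392156797824→5056995703824
Read c(16,3) = 6165817614720, c(16,4) = 5056995703824.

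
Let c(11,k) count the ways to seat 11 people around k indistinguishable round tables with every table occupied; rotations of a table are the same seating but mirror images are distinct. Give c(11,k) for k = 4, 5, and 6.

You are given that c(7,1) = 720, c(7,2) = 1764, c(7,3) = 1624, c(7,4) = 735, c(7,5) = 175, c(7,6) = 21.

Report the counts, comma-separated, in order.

@8  (8,1):720·7+0→5040, (8,2):1764·7+720→13068, (8,3):1624·7+1764→13132, (8,4):735·7+1624→6769, (8,5):175·7+735→1960, (8,6):21·7+175→322
@9  (9,2):13068·8+5040→109584, (9,3):13132·8+13068→118124, (9,4):6769·8+13132→67284, (9,5):1960·8+6769→22449, (9,6):322·8+1960→4536
@10  (10,3):118124·9+109584→1172700, (10,4):67284·9+118124→723680, (10,5):22449·9+67284→269325, (10,6):4536·9+22449→63273
@11  (11,4):723680·10+1172700→8409500, (11,5):269325·10+723680→3416930, (11,6):63273·10+269325→902055
Read c(11,4) = 8409500, c(11,5) = 3416930, c(11,6) = 902055.

8409500, 3416930, 902055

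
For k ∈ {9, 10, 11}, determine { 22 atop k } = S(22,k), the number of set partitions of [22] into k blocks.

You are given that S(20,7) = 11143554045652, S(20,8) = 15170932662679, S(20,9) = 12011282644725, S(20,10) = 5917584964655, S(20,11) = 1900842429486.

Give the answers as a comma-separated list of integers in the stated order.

1241963303533920, 835143799377954, 366282500870286

[21] T[21,8]:8*15170932662679+11143554045652=132511015347084 · T[21,9]:9*12011282644725+15170932662679=123272476465204 · T[21,10]:10*5917584964655+12011282644725=71187132291275 · T[21,11]:11*1900842429486+5917584964655=26826851689001
[22] T[22,9]:9*123272476465204+132511015347084=1241963303533920 · T[22,10]:10*71187132291275+123272476465204=835143799377954 · T[22,11]:11*26826851689001+71187132291275=366282500870286
Read S(22,9) = 1241963303533920, S(22,10) = 835143799377954, S(22,11) = 366282500870286.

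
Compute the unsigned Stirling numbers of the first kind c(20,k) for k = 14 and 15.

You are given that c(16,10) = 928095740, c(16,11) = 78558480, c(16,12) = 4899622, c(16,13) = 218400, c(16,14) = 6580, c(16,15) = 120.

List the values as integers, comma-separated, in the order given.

20692933630, 973941900

[17] T[17,11]:16*78558480+928095740=2185031420 · T[17,12]:16*4899622+78558480=156952432 · T[17,13]:16*218400+4899622=8394022 · T[17,14]:16*6580+218400=323680 · T[17,15]:16*120+6580=8500
[18] T[18,12]:17*156952432+2185031420=4853222764 · T[18,13]:17*8394022+156952432=299650806 · T[18,14]:17*323680+8394022=13896582 · T[18,15]:17*8500+323680=468180
[19] T[19,13]:18*299650806+4853222764=10246937272 · T[19,14]:18*13896582+299650806=549789282 · T[19,15]:18*468180+13896582=22323822
[20] T[20,14]:19*549789282+10246937272=20692933630 · T[20,15]:19*22323822+549789282=973941900
Read c(20,14) = 20692933630, c(20,15) = 973941900.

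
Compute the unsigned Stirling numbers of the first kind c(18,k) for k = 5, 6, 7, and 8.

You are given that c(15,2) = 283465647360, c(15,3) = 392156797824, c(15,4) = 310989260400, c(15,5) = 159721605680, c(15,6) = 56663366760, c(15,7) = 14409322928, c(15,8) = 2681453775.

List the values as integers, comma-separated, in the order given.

i=16: T(16,3)=283465647360+15·392156797824=6165817614720 | T(16,4)=392156797824+15·310989260400=5056995703824 | T(16,5)=310989260400+15·159721605680=2706813345600 | T(16,6)=159721605680+15·56663366760=1009672107080 | T(16,7)=56663366760+15·14409322928=272803210680 | T(16,8)=14409322928+15·2681453775=54631129553
i=17: T(17,4)=6165817614720+16·5056995703824=87077748875904 | T(17,5)=5056995703824+16·2706813345600=48366009233424 | T(17,6)=2706813345600+16·1009672107080=18861567058880 | T(17,7)=1009672107080+16·272803210680=5374523477960 | T(17,8)=272803210680+16·54631129553=1146901283528
i=18: T(18,5)=87077748875904+17·48366009233424=909299905844112 | T(18,6)=48366009233424+17·18861567058880=369012649234384 | T(18,7)=18861567058880+17·5374523477960=110228466184200 | T(18,8)=5374523477960+17·1146901283528=24871845297936
Read c(18,5) = 909299905844112, c(18,6) = 369012649234384, c(18,7) = 110228466184200, c(18,8) = 24871845297936.

909299905844112, 369012649234384, 110228466184200, 24871845297936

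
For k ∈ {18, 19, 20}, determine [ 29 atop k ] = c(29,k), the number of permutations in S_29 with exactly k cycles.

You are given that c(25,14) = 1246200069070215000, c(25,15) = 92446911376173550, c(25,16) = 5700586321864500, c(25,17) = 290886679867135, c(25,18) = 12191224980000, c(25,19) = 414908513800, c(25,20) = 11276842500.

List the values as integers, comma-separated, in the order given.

62656135265695354110, 3031400077459516035, 124243455209483610

row 26: T[26][15]=25·92446911376173550+1246200069070215000=3557372853474553750  T[26][16]=25·5700586321864500+92446911376173550=234961569422786050  T[26][17]=25·290886679867135+5700586321864500=12972753318542875  T[26][18]=25·12191224980000+290886679867135=595667304367135  T[26][19]=25·414908513800+12191224980000=22563937825000  T[26][20]=25·11276842500+414908513800=696829576300
row 27: T[27][16]=26·234961569422786050+3557372853474553750=9666373658466991050  T[27][17]=26·12972753318542875+234961569422786050=572253155704900800  T[27][18]=26·595667304367135+12972753318542875=28460103232088385  T[27][19]=26·22563937825000+595667304367135=1182329687817135  T[27][20]=26·696829576300+22563937825000=40681506808800
row 28: T[28][17]=27·572253155704900800+9666373658466991050=25117208862499312650  T[28][18]=27·28460103232088385+572253155704900800=1340675942971287195  T[28][19]=27·1182329687817135+28460103232088385=60383004803151030  T[28][20]=27·40681506808800+1182329687817135=2280730371654735
row 29: T[29][18]=28·1340675942971287195+25117208862499312650=62656135265695354110  T[29][19]=28·60383004803151030+1340675942971287195=3031400077459516035  T[29][20]=28·2280730371654735+60383004803151030=124243455209483610
Read c(29,18) = 62656135265695354110, c(29,19) = 3031400077459516035, c(29,20) = 124243455209483610.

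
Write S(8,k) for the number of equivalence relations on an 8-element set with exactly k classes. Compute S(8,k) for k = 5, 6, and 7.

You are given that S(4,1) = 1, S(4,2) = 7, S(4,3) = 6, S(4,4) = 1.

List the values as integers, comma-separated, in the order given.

1050, 266, 28

[5] T[5,2]:2*7+1=15 · T[5,3]:3*6+7=25 · T[5,4]:4*1+6=10 · T[5,5]:5*0+1=1
[6] T[6,3]:3*25+15=90 · T[6,4]:4*10+25=65 · T[6,5]:5*1+10=15 · T[6,6]:6*0+1=1
[7] T[7,4]:4*65+90=350 · T[7,5]:5*15+65=140 · T[7,6]:6*1+15=21 · T[7,7]:7*0+1=1
[8] T[8,5]:5*140+350=1050 · T[8,6]:6*21+140=266 · T[8,7]:7*1+21=28
Read S(8,5) = 1050, S(8,6) = 266, S(8,7) = 28.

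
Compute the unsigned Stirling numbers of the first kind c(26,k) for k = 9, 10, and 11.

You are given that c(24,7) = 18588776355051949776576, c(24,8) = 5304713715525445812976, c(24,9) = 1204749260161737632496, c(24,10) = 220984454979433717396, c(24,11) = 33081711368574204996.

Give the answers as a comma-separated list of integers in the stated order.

1001369304512841374110000, 196928100451110820242880, 31882014375298512782500

r25: T_25,8=24×5304713715525445812976+18588776355051949776576=145901905527662649288000; T_25,9=24×1204749260161737632496+5304713715525445812976=34218695959407148992880; T_25,10=24×220984454979433717396+1204749260161737632496=6508376179668146850000; T_25,11=24×33081711368574204996+220984454979433717396=1014945527825214637300
r26: T_26,9=25×34218695959407148992880+145901905527662649288000=1001369304512841374110000; T_26,10=25×6508376179668146850000+34218695959407148992880=196928100451110820242880; T_26,11=25×1014945527825214637300+6508376179668146850000=31882014375298512782500
Read c(26,9) = 1001369304512841374110000, c(26,10) = 196928100451110820242880, c(26,11) = 31882014375298512782500.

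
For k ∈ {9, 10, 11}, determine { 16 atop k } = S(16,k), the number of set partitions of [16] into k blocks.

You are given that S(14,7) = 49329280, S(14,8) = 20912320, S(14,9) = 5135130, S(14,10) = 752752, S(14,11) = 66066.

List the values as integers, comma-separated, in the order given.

[15] T[15,8]:8*20912320+49329280=216627840 · T[15,9]:9*5135130+20912320=67128490 · T[15,10]:10*752752+5135130=12662650 · T[15,11]:11*66066+752752=1479478
[16] T[16,9]:9*67128490+216627840=820784250 · T[16,10]:10*12662650+67128490=193754990 · T[16,11]:11*1479478+12662650=28936908
Read S(16,9) = 820784250, S(16,10) = 193754990, S(16,11) = 28936908.

820784250, 193754990, 28936908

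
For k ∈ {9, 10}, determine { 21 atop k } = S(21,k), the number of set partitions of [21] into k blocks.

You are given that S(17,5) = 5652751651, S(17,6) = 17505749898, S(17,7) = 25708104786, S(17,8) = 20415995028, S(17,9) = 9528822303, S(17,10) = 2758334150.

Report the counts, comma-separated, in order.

123272476465204, 71187132291275

@18  (18,6):17505749898·6+5652751651→110687251039, (18,7):25708104786·7+17505749898→197462483400, (18,8):20415995028·8+25708104786→189036065010, (18,9):9528822303·9+20415995028→106175395755, (18,10):2758334150·10+9528822303→37112163803
@19  (19,7):197462483400·7+110687251039→1492924634839, (19,8):189036065010·8+197462483400→1709751003480, (19,9):106175395755·9+189036065010→1144614626805, (19,10):37112163803·10+106175395755→477297033785
@20  (20,8):1709751003480·8+1492924634839→15170932662679, (20,9):1144614626805·9+1709751003480→12011282644725, (20,10):477297033785·10+1144614626805→5917584964655
@21  (21,9):12011282644725·9+15170932662679→123272476465204, (21,10):5917584964655·10+12011282644725→71187132291275
Read S(21,9) = 123272476465204, S(21,10) = 71187132291275.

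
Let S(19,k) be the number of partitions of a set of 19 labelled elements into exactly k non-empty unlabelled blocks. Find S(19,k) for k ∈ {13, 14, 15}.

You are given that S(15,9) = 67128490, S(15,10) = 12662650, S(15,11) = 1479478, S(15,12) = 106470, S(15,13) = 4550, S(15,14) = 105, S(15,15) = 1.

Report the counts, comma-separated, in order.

2892439160, 243577530, 13916778

r16: T_16,10=10×12662650+67128490=193754990; T_16,11=11×1479478+12662650=28936908; T_16,12=12×106470+1479478=2757118; T_16,13=13×4550+106470=165620; T_16,14=14×105+4550=6020; T_16,15=15×1+105=120
r17: T_17,11=11×28936908+193754990=512060978; T_17,12=12×2757118+28936908=62022324; T_17,13=13×165620+2757118=4910178; T_17,14=14×6020+165620=249900; T_17,15=15×120+6020=7820
r18: T_18,12=12×62022324+512060978=1256328866; T_18,13=13×4910178+62022324=125854638; T_18,14=14×249900+4910178=8408778; T_18,15=15×7820+249900=367200
r19: T_19,13=13×125854638+1256328866=2892439160; T_19,14=14×8408778+125854638=243577530; T_19,15=15×367200+8408778=13916778
Read S(19,13) = 2892439160, S(19,14) = 243577530, S(19,15) = 13916778.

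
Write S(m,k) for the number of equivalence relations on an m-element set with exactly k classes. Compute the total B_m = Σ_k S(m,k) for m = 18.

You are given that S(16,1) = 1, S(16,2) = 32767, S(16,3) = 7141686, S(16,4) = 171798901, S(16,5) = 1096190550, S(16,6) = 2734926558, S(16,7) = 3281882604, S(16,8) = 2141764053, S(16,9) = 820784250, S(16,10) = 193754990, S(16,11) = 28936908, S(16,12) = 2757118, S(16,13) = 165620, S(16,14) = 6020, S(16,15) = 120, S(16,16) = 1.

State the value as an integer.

r17: T_17,1=1×1+0=1; T_17,2=2×32767+1=65535; T_17,3=3×7141686+32767=21457825; T_17,4=4×171798901+7141686=694337290; T_17,5=5×1096190550+171798901=5652751651; T_17,6=6×2734926558+1096190550=17505749898; T_17,7=7×3281882604+2734926558=25708104786; T_17,8=8×2141764053+3281882604=20415995028; T_17,9=9×820784250+2141764053=9528822303; T_17,10=10×193754990+820784250=2758334150; T_17,11=11×28936908+193754990=512060978; T_17,12=12×2757118+28936908=62022324; T_17,13=13×165620+2757118=4910178; T_17,14=14×6020+165620=249900; T_17,15=15×120+6020=7820; T_17,16=16×1+120=136; T_17,17=17×0+1=1
r18: T_18,1=1×1+0=1; T_18,2=2×65535+1=131071; T_18,3=3×21457825+65535=64439010; T_18,4=4×694337290+21457825=2798806985; T_18,5=5×5652751651+694337290=28958095545; T_18,6=6×17505749898+5652751651=110687251039; T_18,7=7×25708104786+17505749898=197462483400; T_18,8=8×20415995028+25708104786=189036065010; T_18,9=9×9528822303+20415995028=106175395755; T_18,10=10×2758334150+9528822303=37112163803; T_18,11=11×512060978+2758334150=8391004908; T_18,12=12×62022324+512060978=1256328866; T_18,13=13×4910178+62022324=125854638; T_18,14=14×249900+4910178=8408778; T_18,15=15×7820+249900=367200; T_18,16=16×136+7820=9996; T_18,17=17×1+136=153; T_18,18=18×0+1=1
B_18 = ΣS(18,k) = 1+131071+64439010+2798806985+28958095545+110687251039+197462483400+189036065010+106175395755+37112163803+8391004908+1256328866+125854638+8408778+367200+9996+153+1 = 682076806159

682076806159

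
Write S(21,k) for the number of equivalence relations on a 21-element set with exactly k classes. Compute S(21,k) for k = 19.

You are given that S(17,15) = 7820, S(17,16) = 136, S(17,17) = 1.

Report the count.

19285

[18] T[18,16]:16*136+7820=9996 · T[18,17]:17*1+136=153 · T[18,18]:18*0+1=1
[19] T[19,17]:17*153+9996=12597 · T[19,18]:18*1+153=171 · T[19,19]:19*0+1=1
[20] T[20,18]:18*171+12597=15675 · T[20,19]:19*1+171=190
[21] T[21,19]:19*190+15675=19285
Read S(21,19) = 19285.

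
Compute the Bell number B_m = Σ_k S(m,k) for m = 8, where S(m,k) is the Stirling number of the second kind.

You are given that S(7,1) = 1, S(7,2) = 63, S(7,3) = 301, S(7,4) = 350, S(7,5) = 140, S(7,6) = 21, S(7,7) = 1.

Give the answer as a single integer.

4140

[8] T[8,1]:1*1+0=1 · T[8,2]:2*63+1=127 · T[8,3]:3*301+63=966 · T[8,4]:4*350+301=1701 · T[8,5]:5*140+350=1050 · T[8,6]:6*21+140=266 · T[8,7]:7*1+21=28 · T[8,8]:8*0+1=1
B_8 = ΣS(8,k) = 1+127+966+1701+1050+266+28+1 = 4140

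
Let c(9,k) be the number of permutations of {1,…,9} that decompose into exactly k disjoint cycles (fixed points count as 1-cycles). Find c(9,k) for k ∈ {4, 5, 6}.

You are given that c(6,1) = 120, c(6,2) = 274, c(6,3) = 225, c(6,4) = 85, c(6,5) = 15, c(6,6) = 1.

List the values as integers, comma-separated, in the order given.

@7  (7,2):274·6+120→1764, (7,3):225·6+274→1624, (7,4):85·6+225→735, (7,5):15·6+85→175, (7,6):1·6+15→21
@8  (8,3):1624·7+1764→13132, (8,4):735·7+1624→6769, (8,5):175·7+735→1960, (8,6):21·7+175→322
@9  (9,4):6769·8+13132→67284, (9,5):1960·8+6769→22449, (9,6):322·8+1960→4536
Read c(9,4) = 67284, c(9,5) = 22449, c(9,6) = 4536.

67284, 22449, 4536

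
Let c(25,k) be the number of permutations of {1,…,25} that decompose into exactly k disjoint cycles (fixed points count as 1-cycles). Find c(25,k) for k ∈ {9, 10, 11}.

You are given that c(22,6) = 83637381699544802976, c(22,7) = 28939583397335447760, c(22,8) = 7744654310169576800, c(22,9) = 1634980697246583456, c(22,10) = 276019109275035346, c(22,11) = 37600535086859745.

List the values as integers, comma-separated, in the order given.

34218695959407148992880, 6508376179668146850000, 1014945527825214637300

@23  (23,7):28939583397335447760·22+83637381699544802976→720308216440924653696, (23,8):7744654310169576800·22+28939583397335447760→199321978221066137360, (23,9):1634980697246583456·22+7744654310169576800→43714229649594412832, (23,10):276019109275035346·22+1634980697246583456→7707401101297361068, (23,11):37600535086859745·22+276019109275035346→1103230881185949736
@24  (24,8):199321978221066137360·23+720308216440924653696→5304713715525445812976, (24,9):43714229649594412832·23+199321978221066137360→1204749260161737632496, (24,10):7707401101297361068·23+43714229649594412832→220984454979433717396, (24,11):1103230881185949736·23+7707401101297361068→33081711368574204996
@25  (25,9):1204749260161737632496·24+5304713715525445812976→34218695959407148992880, (25,10):220984454979433717396·24+1204749260161737632496→6508376179668146850000, (25,11):33081711368574204996·24+220984454979433717396→1014945527825214637300
Read c(25,9) = 34218695959407148992880, c(25,10) = 6508376179668146850000, c(25,11) = 1014945527825214637300.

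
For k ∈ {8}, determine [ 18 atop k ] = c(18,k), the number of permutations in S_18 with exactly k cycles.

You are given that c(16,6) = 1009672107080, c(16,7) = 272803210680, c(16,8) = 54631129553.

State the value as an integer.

row 17: T[17][7]=16·272803210680+1009672107080=5374523477960  T[17][8]=16·54631129553+272803210680=1146901283528
row 18: T[18][8]=17·1146901283528+5374523477960=24871845297936
Read c(18,8) = 24871845297936.

24871845297936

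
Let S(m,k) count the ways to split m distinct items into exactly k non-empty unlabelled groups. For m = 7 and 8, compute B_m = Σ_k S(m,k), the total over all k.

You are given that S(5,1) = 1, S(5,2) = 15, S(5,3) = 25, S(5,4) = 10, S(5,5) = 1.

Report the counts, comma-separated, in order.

[6] T[6,1]:1*1+0=1 · T[6,2]:2*15+1=31 · T[6,3]:3*25+15=90 · T[6,4]:4*10+25=65 · T[6,5]:5*1+10=15 · T[6,6]:6*0+1=1
[7] T[7,1]:1*1+0=1 · T[7,2]:2*31+1=63 · T[7,3]:3*90+31=301 · T[7,4]:4*65+90=350 · T[7,5]:5*15+65=140 · T[7,6]:6*1+15=21 · T[7,7]:7*0+1=1
[8] T[8,1]:1*1+0=1 · T[8,2]:2*63+1=127 · T[8,3]:3*301+63=966 · T[8,4]:4*350+301=1701 · T[8,5]:5*140+350=1050 · T[8,6]:6*21+140=266 · T[8,7]:7*1+21=28 · T[8,8]:8*0+1=1
B_7 = ΣS(7,k) = 1+63+301+350+140+21+1 = 877
B_8 = ΣS(8,k) = 1+127+966+1701+1050+266+28+1 = 4140

877, 4140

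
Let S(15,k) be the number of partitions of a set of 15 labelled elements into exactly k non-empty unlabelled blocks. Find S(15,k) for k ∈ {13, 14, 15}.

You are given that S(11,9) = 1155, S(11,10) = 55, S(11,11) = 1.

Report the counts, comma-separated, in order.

4550, 105, 1

r12: T_12,10=10×55+1155=1705; T_12,11=11×1+55=66; T_12,12=12×0+1=1
r13: T_13,11=11×66+1705=2431; T_13,12=12×1+66=78; T_13,13=13×0+1=1
r14: T_14,12=12×78+2431=3367; T_14,13=13×1+78=91; T_14,14=14×0+1=1
r15: T_15,13=13×91+3367=4550; T_15,14=14×1+91=105; T_15,15=15×0+1=1
Read S(15,13) = 4550, S(15,14) = 105, S(15,15) = 1.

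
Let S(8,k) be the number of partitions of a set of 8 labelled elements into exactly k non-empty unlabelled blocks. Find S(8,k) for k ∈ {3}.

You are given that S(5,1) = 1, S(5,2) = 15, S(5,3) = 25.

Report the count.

966

row 6: T[6][1]=1·1+0=1  T[6][2]=2·15+1=31  T[6][3]=3·25+15=90
row 7: T[7][2]=2·31+1=63  T[7][3]=3·90+31=301
row 8: T[8][3]=3·301+63=966
Read S(8,3) = 966.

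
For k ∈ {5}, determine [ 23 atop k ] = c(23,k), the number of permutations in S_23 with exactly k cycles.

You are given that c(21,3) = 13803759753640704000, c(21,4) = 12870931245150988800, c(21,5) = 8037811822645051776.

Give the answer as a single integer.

4280722865357147142912

i=22: T(22,4)=13803759753640704000+21·12870931245150988800=284093315901811468800 | T(22,5)=12870931245150988800+21·8037811822645051776=181664979520697076096
i=23: T(23,5)=284093315901811468800+22·181664979520697076096=4280722865357147142912
Read c(23,5) = 4280722865357147142912.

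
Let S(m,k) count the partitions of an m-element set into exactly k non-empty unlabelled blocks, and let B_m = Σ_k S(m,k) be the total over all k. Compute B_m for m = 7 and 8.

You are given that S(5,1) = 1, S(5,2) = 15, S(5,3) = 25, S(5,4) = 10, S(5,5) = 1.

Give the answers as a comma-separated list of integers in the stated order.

@6  (6,1):1·1+0→1, (6,2):15·2+1→31, (6,3):25·3+15→90, (6,4):10·4+25→65, (6,5):1·5+10→15, (6,6):0·6+1→1
@7  (7,1):1·1+0→1, (7,2):31·2+1→63, (7,3):90·3+31→301, (7,4):65·4+90→350, (7,5):15·5+65→140, (7,6):1·6+15→21, (7,7):0·7+1→1
@8  (8,1):1·1+0→1, (8,2):63·2+1→127, (8,3):301·3+63→966, (8,4):350·4+301→1701, (8,5):140·5+350→1050, (8,6):21·6+140→266, (8,7):1·7+21→28, (8,8):0·8+1→1
B_7 = ΣS(7,k) = 1+63+301+350+140+21+1 = 877
B_8 = ΣS(8,k) = 1+127+966+1701+1050+266+28+1 = 4140

877, 4140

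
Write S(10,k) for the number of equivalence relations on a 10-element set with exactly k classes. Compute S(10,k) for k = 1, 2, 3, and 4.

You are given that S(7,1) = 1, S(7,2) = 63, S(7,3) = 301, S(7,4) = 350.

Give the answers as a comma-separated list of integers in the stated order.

i=8: T(8,1)=0+1·1=1 | T(8,2)=1+2·63=127 | T(8,3)=63+3·301=966 | T(8,4)=301+4·350=1701
i=9: T(9,1)=0+1·1=1 | T(9,2)=1+2·127=255 | T(9,3)=127+3·966=3025 | T(9,4)=966+4·1701=7770
i=10: T(10,1)=0+1·1=1 | T(10,2)=1+2·255=511 | T(10,3)=255+3·3025=9330 | T(10,4)=3025+4·7770=34105
Read S(10,1) = 1, S(10,2) = 511, S(10,3) = 9330, S(10,4) = 34105.

1, 511, 9330, 34105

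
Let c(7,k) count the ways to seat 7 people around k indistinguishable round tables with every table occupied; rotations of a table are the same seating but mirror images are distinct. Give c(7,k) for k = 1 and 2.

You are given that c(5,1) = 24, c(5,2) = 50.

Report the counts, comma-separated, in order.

720, 1764

i=6: T(6,1)=0+5·24=120 | T(6,2)=24+5·50=274
i=7: T(7,1)=0+6·120=720 | T(7,2)=120+6·274=1764
Read c(7,1) = 720, c(7,2) = 1764.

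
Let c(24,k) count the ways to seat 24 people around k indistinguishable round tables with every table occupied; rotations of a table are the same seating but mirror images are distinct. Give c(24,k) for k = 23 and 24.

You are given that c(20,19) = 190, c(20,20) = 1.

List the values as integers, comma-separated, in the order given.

row 21: T[21][20]=20·1+190=210  T[21][21]=20·0+1=1
row 22: T[22][21]=21·1+210=231  T[22][22]=21·0+1=1
row 23: T[23][22]=22·1+231=253  T[23][23]=22·0+1=1
row 24: T[24][23]=23·1+253=276  T[24][24]=23·0+1=1
Read c(24,23) = 276, c(24,24) = 1.

276, 1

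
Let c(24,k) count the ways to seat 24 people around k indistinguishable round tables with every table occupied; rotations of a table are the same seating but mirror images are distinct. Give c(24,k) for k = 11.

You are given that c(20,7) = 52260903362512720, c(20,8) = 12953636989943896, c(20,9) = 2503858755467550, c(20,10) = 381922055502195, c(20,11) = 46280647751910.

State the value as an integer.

33081711368574204996

@21  (21,8):12953636989943896·20+52260903362512720→311333643161390640, (21,9):2503858755467550·20+12953636989943896→63030812099294896, (21,10):381922055502195·20+2503858755467550→10142299865511450, (21,11):46280647751910·20+381922055502195→1307535010540395
@22  (22,9):63030812099294896·21+311333643161390640→1634980697246583456, (22,10):10142299865511450·21+63030812099294896→276019109275035346, (22,11):1307535010540395·21+10142299865511450→37600535086859745
@23  (23,10):276019109275035346·22+1634980697246583456→7707401101297361068, (23,11):37600535086859745·22+276019109275035346→1103230881185949736
@24  (24,11):1103230881185949736·23+7707401101297361068→33081711368574204996
Read c(24,11) = 33081711368574204996.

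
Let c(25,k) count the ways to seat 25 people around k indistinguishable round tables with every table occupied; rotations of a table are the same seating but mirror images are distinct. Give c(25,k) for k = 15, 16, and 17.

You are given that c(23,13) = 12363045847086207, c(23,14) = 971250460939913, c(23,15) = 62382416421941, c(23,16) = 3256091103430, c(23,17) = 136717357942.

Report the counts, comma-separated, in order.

92446911376173550, 5700586321864500, 290886679867135

i=24: T(24,14)=12363045847086207+23·971250460939913=34701806448704206 | T(24,15)=971250460939913+23·62382416421941=2406046038644556 | T(24,16)=62382416421941+23·3256091103430=137272511800831 | T(24,17)=3256091103430+23·136717357942=6400590336096
i=25: T(25,15)=34701806448704206+24·2406046038644556=92446911376173550 | T(25,16)=2406046038644556+24·137272511800831=5700586321864500 | T(25,17)=137272511800831+24·6400590336096=290886679867135
Read c(25,15) = 92446911376173550, c(25,16) = 5700586321864500, c(25,17) = 290886679867135.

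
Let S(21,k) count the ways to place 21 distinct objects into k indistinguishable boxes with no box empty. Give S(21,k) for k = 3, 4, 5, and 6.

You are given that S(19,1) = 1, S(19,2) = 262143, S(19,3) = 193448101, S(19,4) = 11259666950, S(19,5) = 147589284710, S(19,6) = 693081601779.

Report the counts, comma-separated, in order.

1742343625, 181509070050, 3791262568401, 26585679462804

[20] T[20,2]:2*262143+1=524287 · T[20,3]:3*193448101+262143=580606446 · T[20,4]:4*11259666950+193448101=45232115901 · T[20,5]:5*147589284710+11259666950=749206090500 · T[20,6]:6*693081601779+147589284710=4306078895384
[21] T[21,3]:3*580606446+524287=1742343625 · T[21,4]:4*45232115901+580606446=181509070050 · T[21,5]:5*749206090500+45232115901=3791262568401 · T[21,6]:6*4306078895384+749206090500=26585679462804
Read S(21,3) = 1742343625, S(21,4) = 181509070050, S(21,5) = 3791262568401, S(21,6) = 26585679462804.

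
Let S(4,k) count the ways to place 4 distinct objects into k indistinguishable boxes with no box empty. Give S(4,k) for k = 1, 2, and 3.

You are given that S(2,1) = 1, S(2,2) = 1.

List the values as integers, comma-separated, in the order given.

1, 7, 6

@3  (3,1):1·1+0→1, (3,2):1·2+1→3, (3,3):0·3+1→1
@4  (4,1):1·1+0→1, (4,2):3·2+1→7, (4,3):1·3+3→6
Read S(4,1) = 1, S(4,2) = 7, S(4,3) = 6.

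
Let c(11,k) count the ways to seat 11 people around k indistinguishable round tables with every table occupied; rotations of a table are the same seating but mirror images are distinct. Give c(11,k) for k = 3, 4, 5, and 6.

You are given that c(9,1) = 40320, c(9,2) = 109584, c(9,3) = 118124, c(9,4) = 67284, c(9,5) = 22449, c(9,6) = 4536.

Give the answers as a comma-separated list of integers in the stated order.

i=10: T(10,2)=40320+9·109584=1026576 | T(10,3)=109584+9·118124=1172700 | T(10,4)=118124+9·67284=723680 | T(10,5)=67284+9·22449=269325 | T(10,6)=22449+9·4536=63273
i=11: T(11,3)=1026576+10·1172700=12753576 | T(11,4)=1172700+10·723680=8409500 | T(11,5)=723680+10·269325=3416930 | T(11,6)=269325+10·63273=902055
Read c(11,3) = 12753576, c(11,4) = 8409500, c(11,5) = 3416930, c(11,6) = 902055.

12753576, 8409500, 3416930, 902055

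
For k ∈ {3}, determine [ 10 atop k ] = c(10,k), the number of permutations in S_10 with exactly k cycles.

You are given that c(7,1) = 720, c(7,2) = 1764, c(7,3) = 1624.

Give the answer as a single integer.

@8  (8,1):720·7+0→5040, (8,2):1764·7+720→13068, (8,3):1624·7+1764→13132
@9  (9,2):13068·8+5040→109584, (9,3):13132·8+13068→118124
@10  (10,3):118124·9+109584→1172700
Read c(10,3) = 1172700.

1172700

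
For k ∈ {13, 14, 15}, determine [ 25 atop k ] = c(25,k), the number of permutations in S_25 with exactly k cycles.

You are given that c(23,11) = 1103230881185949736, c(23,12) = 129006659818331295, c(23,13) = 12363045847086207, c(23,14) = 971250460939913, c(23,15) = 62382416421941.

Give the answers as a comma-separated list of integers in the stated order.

13990945200239106865, 1246200069070215000, 92446911376173550

row 24: T[24][12]=23·129006659818331295+1103230881185949736=4070384057007569521  T[24][13]=23·12363045847086207+129006659818331295=413356714301314056  T[24][14]=23·971250460939913+12363045847086207=34701806448704206  T[24][15]=23·62382416421941+971250460939913=2406046038644556
row 25: T[25][13]=24·413356714301314056+4070384057007569521=13990945200239106865  T[25][14]=24·34701806448704206+413356714301314056=1246200069070215000  T[25][15]=24·2406046038644556+34701806448704206=92446911376173550
Read c(25,13) = 13990945200239106865, c(25,14) = 1246200069070215000, c(25,15) = 92446911376173550.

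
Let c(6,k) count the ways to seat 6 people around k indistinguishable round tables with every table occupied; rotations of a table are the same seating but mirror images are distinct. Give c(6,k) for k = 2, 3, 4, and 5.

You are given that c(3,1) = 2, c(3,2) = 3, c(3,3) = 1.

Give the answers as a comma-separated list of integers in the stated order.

274, 225, 85, 15

r4: T_4,1=3×2+0=6; T_4,2=3×3+2=11; T_4,3=3×1+3=6; T_4,4=3×0+1=1
r5: T_5,1=4×6+0=24; T_5,2=4×11+6=50; T_5,3=4×6+11=35; T_5,4=4×1+6=10; T_5,5=4×0+1=1
r6: T_6,2=5×50+24=274; T_6,3=5×35+50=225; T_6,4=5×10+35=85; T_6,5=5×1+10=15
Read c(6,2) = 274, c(6,3) = 225, c(6,4) = 85, c(6,5) = 15.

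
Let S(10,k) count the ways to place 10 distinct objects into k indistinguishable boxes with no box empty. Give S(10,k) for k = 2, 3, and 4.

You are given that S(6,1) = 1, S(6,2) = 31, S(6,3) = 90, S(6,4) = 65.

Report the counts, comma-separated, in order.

@7  (7,1):1·1+0→1, (7,2):31·2+1→63, (7,3):90·3+31→301, (7,4):65·4+90→350
@8  (8,1):1·1+0→1, (8,2):63·2+1→127, (8,3):301·3+63→966, (8,4):350·4+301→1701
@9  (9,1):1·1+0→1, (9,2):127·2+1→255, (9,3):966·3+127→3025, (9,4):1701·4+966→7770
@10  (10,2):255·2+1→511, (10,3):3025·3+255→9330, (10,4):7770·4+3025→34105
Read S(10,2) = 511, S(10,3) = 9330, S(10,4) = 34105.

511, 9330, 34105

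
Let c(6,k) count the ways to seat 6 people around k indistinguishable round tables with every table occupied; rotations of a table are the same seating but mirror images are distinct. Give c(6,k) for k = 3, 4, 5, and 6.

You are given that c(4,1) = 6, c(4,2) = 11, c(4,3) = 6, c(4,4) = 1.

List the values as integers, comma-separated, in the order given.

@5  (5,2):11·4+6→50, (5,3):6·4+11→35, (5,4):1·4+6→10, (5,5):0·4+1→1
@6  (6,3):35·5+50→225, (6,4):10·5+35→85, (6,5):1·5+10→15, (6,6):0·5+1→1
Read c(6,3) = 225, c(6,4) = 85, c(6,5) = 15, c(6,6) = 1.

225, 85, 15, 1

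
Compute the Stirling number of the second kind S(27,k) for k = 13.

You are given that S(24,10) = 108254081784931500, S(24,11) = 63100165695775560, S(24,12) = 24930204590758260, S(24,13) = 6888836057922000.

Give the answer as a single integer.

row 25: T[25][11]=11·63100165695775560+108254081784931500=802355904438462660  T[25][12]=12·24930204590758260+63100165695775560=362262620784874680  T[25][13]=13·6888836057922000+24930204590758260=114485073343744260
row 26: T[26][12]=12·362262620784874680+802355904438462660=5149507353856958820  T[26][13]=13·114485073343744260+362262620784874680=1850568574253550060
row 27: T[27][13]=13·1850568574253550060+5149507353856958820=29206898819153109600
Read S(27,13) = 29206898819153109600.

29206898819153109600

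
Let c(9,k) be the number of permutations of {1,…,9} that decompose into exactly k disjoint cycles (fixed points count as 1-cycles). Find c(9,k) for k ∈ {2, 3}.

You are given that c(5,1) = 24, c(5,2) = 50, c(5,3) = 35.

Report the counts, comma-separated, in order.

109584, 118124

[6] T[6,1]:5*24+0=120 · T[6,2]:5*50+24=274 · T[6,3]:5*35+50=225
[7] T[7,1]:6*120+0=720 · T[7,2]:6*274+120=1764 · T[7,3]:6*225+274=1624
[8] T[8,1]:7*720+0=5040 · T[8,2]:7*1764+720=13068 · T[8,3]:7*1624+1764=13132
[9] T[9,2]:8*13068+5040=109584 · T[9,3]:8*13132+13068=118124
Read c(9,2) = 109584, c(9,3) = 118124.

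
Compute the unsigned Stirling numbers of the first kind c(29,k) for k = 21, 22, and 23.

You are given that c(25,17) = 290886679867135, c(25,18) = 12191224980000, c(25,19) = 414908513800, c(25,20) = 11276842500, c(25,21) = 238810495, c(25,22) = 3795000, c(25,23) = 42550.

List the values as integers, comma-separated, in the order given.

4285624815406935, 123268226851770, 2918785153245

@26  (26,18):12191224980000·25+290886679867135→595667304367135, (26,19):414908513800·25+12191224980000→22563937825000, (26,20):11276842500·25+414908513800→696829576300, (26,21):238810495·25+11276842500→17247104875, (26,22):3795000·25+238810495→333685495, (26,23):42550·25+3795000→4858750
@27  (27,19):22563937825000·26+595667304367135→1182329687817135, (27,20):696829576300·26+22563937825000→40681506808800, (27,21):17247104875·26+696829576300→1145254303050, (27,22):333685495·26+17247104875→25922927745, (27,23):4858750·26+333685495→460012995
@28  (28,20):40681506808800·27+1182329687817135→2280730371654735, (28,21):1145254303050·27+40681506808800→71603372991150, (28,22):25922927745·27+1145254303050→1845173352165, (28,23):460012995·27+25922927745→38343278610
@29  (29,21):71603372991150·28+2280730371654735→4285624815406935, (29,22):1845173352165·28+71603372991150→123268226851770, (29,23):38343278610·28+1845173352165→2918785153245
Read c(29,21) = 4285624815406935, c(29,22) = 123268226851770, c(29,23) = 2918785153245.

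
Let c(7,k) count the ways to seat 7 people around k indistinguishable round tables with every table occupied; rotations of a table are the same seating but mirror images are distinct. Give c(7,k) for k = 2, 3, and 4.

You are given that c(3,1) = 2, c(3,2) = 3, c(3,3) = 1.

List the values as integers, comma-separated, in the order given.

row 4: T[4][1]=3·2+0=6  T[4][2]=3·3+2=11  T[4][3]=3·1+3=6  T[4][4]=3·0+1=1
row 5: T[5][1]=4·6+0=24  T[5][2]=4·11+6=50  T[5][3]=4·6+11=35  T[5][4]=4·1+6=10
row 6: T[6][1]=5·24+0=120  T[6][2]=5·50+24=274  T[6][3]=5·35+50=225  T[6][4]=5·10+35=85
row 7: T[7][2]=6·274+120=1764  T[7][3]=6·225+274=1624  T[7][4]=6·85+225=735
Read c(7,2) = 1764, c(7,3) = 1624, c(7,4) = 735.

1764, 1624, 735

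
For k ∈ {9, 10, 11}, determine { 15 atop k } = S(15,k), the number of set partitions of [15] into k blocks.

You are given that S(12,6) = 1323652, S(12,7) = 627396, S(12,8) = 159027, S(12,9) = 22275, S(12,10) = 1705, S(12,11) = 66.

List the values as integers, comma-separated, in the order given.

67128490, 12662650, 1479478

i=13: T(13,7)=1323652+7·627396=5715424 | T(13,8)=627396+8·159027=1899612 | T(13,9)=159027+9·22275=359502 | T(13,10)=22275+10·1705=39325 | T(13,11)=1705+11·66=2431
i=14: T(14,8)=5715424+8·1899612=20912320 | T(14,9)=1899612+9·359502=5135130 | T(14,10)=359502+10·39325=752752 | T(14,11)=39325+11·2431=66066
i=15: T(15,9)=20912320+9·5135130=67128490 | T(15,10)=5135130+10·752752=12662650 | T(15,11)=752752+11·66066=1479478
Read S(15,9) = 67128490, S(15,10) = 12662650, S(15,11) = 1479478.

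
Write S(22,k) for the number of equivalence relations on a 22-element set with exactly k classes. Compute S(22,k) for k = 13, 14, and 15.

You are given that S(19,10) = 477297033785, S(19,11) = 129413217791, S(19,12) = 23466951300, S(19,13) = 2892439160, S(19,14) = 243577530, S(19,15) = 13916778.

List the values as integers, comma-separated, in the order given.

22496861868481, 3295165281331, 345615943200

@20  (20,11):129413217791·11+477297033785→1900842429486, (20,12):23466951300·12+129413217791→411016633391, (20,13):2892439160·13+23466951300→61068660380, (20,14):243577530·14+2892439160→6302524580, (20,15):13916778·15+243577530→452329200
@21  (21,12):411016633391·12+1900842429486→6833042030178, (21,13):61068660380·13+411016633391→1204909218331, (21,14):6302524580·14+61068660380→149304004500, (21,15):452329200·15+6302524580→13087462580
@22  (22,13):1204909218331·13+6833042030178→22496861868481, (22,14):149304004500·14+1204909218331→3295165281331, (22,15):13087462580·15+149304004500→345615943200
Read S(22,13) = 22496861868481, S(22,14) = 3295165281331, S(22,15) = 345615943200.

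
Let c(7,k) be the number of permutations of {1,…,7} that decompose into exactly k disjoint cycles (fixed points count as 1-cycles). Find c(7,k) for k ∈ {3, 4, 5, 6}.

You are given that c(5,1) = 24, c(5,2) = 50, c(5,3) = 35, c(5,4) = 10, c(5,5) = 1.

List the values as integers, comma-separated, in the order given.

row 6: T[6][2]=5·50+24=274  T[6][3]=5·35+50=225  T[6][4]=5·10+35=85  T[6][5]=5·1+10=15  T[6][6]=5·0+1=1
row 7: T[7][3]=6·225+274=1624  T[7][4]=6·85+225=735  T[7][5]=6·15+85=175  T[7][6]=6·1+15=21
Read c(7,3) = 1624, c(7,4) = 735, c(7,5) = 175, c(7,6) = 21.

1624, 735, 175, 21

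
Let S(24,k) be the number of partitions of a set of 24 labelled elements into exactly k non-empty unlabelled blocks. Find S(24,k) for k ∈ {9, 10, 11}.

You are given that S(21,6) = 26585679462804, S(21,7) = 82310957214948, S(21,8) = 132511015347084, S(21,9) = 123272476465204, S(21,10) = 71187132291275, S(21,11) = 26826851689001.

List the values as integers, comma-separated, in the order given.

r22: T_22,7=7×82310957214948+26585679462804=602762379967440; T_22,8=8×132511015347084+82310957214948=1142399079991620; T_22,9=9×123272476465204+132511015347084=1241963303533920; T_22,10=10×71187132291275+123272476465204=835143799377954; T_22,11=11×26826851689001+71187132291275=366282500870286
r23: T_23,8=8×1142399079991620+602762379967440=9741955019900400; T_23,9=9×1241963303533920+1142399079991620=12320068811796900; T_23,10=10×835143799377954+1241963303533920=9593401297313460; T_23,11=11×366282500870286+835143799377954=4864251308951100
r24: T_24,9=9×12320068811796900+9741955019900400=120622574326072500; T_24,10=10×9593401297313460+12320068811796900=108254081784931500; T_24,11=11×4864251308951100+9593401297313460=63100165695775560
Read S(24,9) = 120622574326072500, S(24,10) = 108254081784931500, S(24,11) = 63100165695775560.

120622574326072500, 108254081784931500, 63100165695775560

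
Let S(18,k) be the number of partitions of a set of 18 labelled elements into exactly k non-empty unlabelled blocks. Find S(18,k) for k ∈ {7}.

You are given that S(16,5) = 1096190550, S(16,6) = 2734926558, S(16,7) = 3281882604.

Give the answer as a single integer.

row 17: T[17][6]=6·2734926558+1096190550=17505749898  T[17][7]=7·3281882604+2734926558=25708104786
row 18: T[18][7]=7·25708104786+17505749898=197462483400
Read S(18,7) = 197462483400.

197462483400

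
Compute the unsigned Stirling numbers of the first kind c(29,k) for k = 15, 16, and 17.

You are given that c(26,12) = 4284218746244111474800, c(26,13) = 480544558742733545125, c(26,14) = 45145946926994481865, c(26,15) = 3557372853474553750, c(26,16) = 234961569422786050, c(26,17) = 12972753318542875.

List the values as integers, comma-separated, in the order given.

@27  (27,13):480544558742733545125·26+4284218746244111474800→16778377273555183648050, (27,14):45145946926994481865·26+480544558742733545125→1654339178844590073615, (27,15):3557372853474553750·26+45145946926994481865→137637641117332879365, (27,16):234961569422786050·26+3557372853474553750→9666373658466991050, (27,17):12972753318542875·26+234961569422786050→572253155704900800
@28  (28,14):1654339178844590073615·27+16778377273555183648050→61445535102359115635655, (28,15):137637641117332879365·27+1654339178844590073615→5370555489012577816470, (28,16):9666373658466991050·27+137637641117332879365→398629729895941637715, (28,17):572253155704900800·27+9666373658466991050→25117208862499312650
@29  (29,15):5370555489012577816470·28+61445535102359115635655→211821088794711294496815, (29,16):398629729895941637715·28+5370555489012577816470→16532187926098943672490, (29,17):25117208862499312650·28+398629729895941637715→1101911578045922391915
Read c(29,15) = 211821088794711294496815, c(29,16) = 16532187926098943672490, c(29,17) = 1101911578045922391915.

211821088794711294496815, 16532187926098943672490, 1101911578045922391915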